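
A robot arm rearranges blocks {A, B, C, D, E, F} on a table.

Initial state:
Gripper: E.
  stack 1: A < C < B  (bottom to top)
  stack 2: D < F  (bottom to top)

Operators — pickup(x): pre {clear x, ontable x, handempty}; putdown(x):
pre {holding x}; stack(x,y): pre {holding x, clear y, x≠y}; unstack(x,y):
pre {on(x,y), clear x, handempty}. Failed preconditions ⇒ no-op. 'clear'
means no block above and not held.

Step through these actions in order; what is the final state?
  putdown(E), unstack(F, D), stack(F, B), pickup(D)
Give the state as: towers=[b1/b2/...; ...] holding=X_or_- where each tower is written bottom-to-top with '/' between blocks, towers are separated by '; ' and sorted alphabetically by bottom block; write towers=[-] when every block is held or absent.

step 1 (putdown(E)): towers=[A/C/B; D/F; E] holding=-
step 2 (unstack(F, D)): towers=[A/C/B; D; E] holding=F
step 3 (stack(F, B)): towers=[A/C/B/F; D; E] holding=-
step 4 (pickup(D)): towers=[A/C/B/F; E] holding=D

towers=[A/C/B/F; E] holding=D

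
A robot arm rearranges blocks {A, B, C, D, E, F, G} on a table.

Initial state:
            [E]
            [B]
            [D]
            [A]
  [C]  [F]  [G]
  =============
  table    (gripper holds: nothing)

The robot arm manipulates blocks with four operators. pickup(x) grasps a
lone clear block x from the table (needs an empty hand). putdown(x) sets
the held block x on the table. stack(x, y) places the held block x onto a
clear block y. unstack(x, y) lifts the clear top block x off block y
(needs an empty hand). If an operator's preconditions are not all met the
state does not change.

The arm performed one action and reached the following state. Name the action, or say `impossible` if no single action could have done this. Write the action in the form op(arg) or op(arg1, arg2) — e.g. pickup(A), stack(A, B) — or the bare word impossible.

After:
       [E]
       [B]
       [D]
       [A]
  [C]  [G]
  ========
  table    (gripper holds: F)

target: towers=[C; G/A/D/B/E] holding=F
         pickup(F) → towers=[C; G/A/D/B/E] holding=F  ← match
     unstack(E, B) → towers=[C; F; G/A/D/B] holding=E
         pickup(C) → towers=[F; G/A/D/B/E] holding=C

pickup(F)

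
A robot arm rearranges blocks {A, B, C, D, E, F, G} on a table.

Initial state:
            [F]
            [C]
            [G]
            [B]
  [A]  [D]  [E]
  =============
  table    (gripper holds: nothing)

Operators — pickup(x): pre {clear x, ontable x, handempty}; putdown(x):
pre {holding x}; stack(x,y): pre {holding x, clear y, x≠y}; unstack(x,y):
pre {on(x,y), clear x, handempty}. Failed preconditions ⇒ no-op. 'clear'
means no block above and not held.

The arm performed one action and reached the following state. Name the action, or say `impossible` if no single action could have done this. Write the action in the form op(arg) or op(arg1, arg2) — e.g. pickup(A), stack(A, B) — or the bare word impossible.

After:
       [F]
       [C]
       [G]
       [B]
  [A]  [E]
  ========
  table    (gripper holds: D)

pickup(D)

target: towers=[A; E/B/G/C/F] holding=D
     unstack(F, C) → towers=[A; D; E/B/G/C] holding=F
         pickup(D) → towers=[A; E/B/G/C/F] holding=D  ← match
         pickup(A) → towers=[D; E/B/G/C/F] holding=A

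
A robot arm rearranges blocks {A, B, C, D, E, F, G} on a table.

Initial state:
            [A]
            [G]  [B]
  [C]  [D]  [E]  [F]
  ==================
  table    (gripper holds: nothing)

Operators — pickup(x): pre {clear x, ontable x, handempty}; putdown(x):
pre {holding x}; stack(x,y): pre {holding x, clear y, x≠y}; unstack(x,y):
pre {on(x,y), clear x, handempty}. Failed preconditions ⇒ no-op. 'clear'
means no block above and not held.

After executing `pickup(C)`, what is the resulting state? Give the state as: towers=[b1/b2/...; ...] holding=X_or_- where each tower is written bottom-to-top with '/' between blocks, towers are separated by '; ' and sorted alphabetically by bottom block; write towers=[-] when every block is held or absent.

towers=[D; E/G/A; F/B] holding=C

before: towers=[C; D; E/G/A; F/B] holding=-
pre[pickup(C)]: clear(C) yes, ontable(C) yes, handempty yes
all met → apply pickup(C)
after:  towers=[D; E/G/A; F/B] holding=C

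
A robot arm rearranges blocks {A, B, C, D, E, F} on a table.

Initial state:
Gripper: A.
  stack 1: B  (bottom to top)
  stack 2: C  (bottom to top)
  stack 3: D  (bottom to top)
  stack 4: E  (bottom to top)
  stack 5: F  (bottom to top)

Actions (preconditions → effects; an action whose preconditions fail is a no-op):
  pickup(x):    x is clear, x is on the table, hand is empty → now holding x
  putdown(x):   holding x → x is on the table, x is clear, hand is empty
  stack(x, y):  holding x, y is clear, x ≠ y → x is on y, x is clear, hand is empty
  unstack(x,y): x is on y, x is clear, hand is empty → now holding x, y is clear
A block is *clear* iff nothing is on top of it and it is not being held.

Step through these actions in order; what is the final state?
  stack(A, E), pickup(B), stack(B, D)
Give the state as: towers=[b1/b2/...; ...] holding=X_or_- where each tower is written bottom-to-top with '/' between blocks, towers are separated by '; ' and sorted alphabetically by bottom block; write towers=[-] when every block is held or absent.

step 1 (stack(A, E)): towers=[B; C; D; E/A; F] holding=-
step 2 (pickup(B)): towers=[C; D; E/A; F] holding=B
step 3 (stack(B, D)): towers=[C; D/B; E/A; F] holding=-

towers=[C; D/B; E/A; F] holding=-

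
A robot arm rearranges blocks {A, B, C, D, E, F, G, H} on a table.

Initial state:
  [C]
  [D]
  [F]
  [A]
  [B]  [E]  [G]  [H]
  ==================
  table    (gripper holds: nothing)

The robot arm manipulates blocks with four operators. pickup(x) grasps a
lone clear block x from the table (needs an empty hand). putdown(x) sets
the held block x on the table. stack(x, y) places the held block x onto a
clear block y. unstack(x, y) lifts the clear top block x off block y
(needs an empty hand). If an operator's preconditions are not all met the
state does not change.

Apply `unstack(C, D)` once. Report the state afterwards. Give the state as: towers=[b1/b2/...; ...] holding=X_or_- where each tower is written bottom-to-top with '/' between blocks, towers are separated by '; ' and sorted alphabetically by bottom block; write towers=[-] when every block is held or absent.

before: towers=[B/A/F/D/C; E; G; H] holding=-
pre[unstack(C, D)]: on(C,D) ✓, clear(C) ✓, handempty ✓
all met → apply unstack(C, D)
after:  towers=[B/A/F/D; E; G; H] holding=C

towers=[B/A/F/D; E; G; H] holding=C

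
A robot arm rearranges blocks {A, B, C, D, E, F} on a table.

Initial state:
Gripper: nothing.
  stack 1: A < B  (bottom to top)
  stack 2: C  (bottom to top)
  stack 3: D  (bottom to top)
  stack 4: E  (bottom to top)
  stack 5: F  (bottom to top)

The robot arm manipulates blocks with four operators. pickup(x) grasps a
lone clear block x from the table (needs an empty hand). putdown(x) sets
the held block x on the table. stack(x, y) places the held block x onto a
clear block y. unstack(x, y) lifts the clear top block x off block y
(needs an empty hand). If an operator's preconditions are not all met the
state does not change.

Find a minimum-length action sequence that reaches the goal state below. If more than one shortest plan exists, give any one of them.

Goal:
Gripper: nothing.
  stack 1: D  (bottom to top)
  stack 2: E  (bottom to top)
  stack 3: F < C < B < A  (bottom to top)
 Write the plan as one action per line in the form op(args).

pickup(C)
stack(C, F)
unstack(B, A)
stack(B, C)
pickup(A)
stack(A, B)

step 1 (pickup(C)): towers=[A/B; D; E; F] holding=C
step 2 (stack(C, F)): towers=[A/B; D; E; F/C] holding=-
step 3 (unstack(B, A)): towers=[A; D; E; F/C] holding=B
step 4 (stack(B, C)): towers=[A; D; E; F/C/B] holding=-
step 5 (pickup(A)): towers=[D; E; F/C/B] holding=A
step 6 (stack(A, B)): towers=[D; E; F/C/B/A] holding=-
goal check: towers=[D; E; F/C/B/A] holding=- — reached (length 6, optimal by BFS)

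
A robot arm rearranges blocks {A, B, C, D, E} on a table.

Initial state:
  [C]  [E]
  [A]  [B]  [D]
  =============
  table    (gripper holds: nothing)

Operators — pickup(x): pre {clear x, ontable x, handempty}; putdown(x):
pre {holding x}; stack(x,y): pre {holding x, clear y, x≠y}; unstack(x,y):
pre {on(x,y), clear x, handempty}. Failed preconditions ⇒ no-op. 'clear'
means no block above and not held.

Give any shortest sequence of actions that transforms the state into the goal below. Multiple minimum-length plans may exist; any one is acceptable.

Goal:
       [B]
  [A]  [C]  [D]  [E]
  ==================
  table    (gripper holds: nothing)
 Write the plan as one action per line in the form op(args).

unstack(E, B)
putdown(E)
unstack(C, A)
putdown(C)
pickup(B)
stack(B, C)

step 1 (unstack(E, B)): towers=[A/C; B; D] holding=E
step 2 (putdown(E)): towers=[A/C; B; D; E] holding=-
step 3 (unstack(C, A)): towers=[A; B; D; E] holding=C
step 4 (putdown(C)): towers=[A; B; C; D; E] holding=-
step 5 (pickup(B)): towers=[A; C; D; E] holding=B
step 6 (stack(B, C)): towers=[A; C/B; D; E] holding=-
goal check: towers=[A; C/B; D; E] holding=- — reached (length 6, optimal by BFS)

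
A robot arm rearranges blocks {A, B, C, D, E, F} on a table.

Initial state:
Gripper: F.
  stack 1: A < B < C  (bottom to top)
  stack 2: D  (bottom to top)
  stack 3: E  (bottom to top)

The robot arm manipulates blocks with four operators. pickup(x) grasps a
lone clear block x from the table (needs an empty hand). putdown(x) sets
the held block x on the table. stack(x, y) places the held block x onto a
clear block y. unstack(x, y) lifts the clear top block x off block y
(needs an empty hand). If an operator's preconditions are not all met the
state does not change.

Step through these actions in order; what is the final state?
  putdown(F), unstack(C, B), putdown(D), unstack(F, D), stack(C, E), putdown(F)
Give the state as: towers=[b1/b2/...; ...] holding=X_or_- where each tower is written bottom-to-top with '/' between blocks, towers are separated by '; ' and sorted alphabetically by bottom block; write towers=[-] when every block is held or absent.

towers=[A/B; D; E/C; F] holding=-

step 1 (putdown(F)): towers=[A/B/C; D; E; F] holding=-
step 2 (unstack(C, B)): towers=[A/B; D; E; F] holding=C
step 3 (putdown(D)) [no-op]: towers=[A/B; D; E; F] holding=C
step 4 (unstack(F, D)) [no-op]: towers=[A/B; D; E; F] holding=C
step 5 (stack(C, E)): towers=[A/B; D; E/C; F] holding=-
step 6 (putdown(F)) [no-op]: towers=[A/B; D; E/C; F] holding=-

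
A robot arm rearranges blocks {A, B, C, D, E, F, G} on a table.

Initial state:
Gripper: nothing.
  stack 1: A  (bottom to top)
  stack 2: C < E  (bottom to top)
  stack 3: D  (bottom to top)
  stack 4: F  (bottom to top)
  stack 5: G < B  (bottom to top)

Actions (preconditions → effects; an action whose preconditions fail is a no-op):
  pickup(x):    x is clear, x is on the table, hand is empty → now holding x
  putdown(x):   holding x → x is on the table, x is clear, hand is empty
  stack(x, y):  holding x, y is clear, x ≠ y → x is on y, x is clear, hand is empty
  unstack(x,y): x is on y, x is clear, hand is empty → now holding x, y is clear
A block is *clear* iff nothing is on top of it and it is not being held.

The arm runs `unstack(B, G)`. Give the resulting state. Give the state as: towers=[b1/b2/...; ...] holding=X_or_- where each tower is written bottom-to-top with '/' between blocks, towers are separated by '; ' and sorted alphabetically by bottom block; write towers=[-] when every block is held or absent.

before: towers=[A; C/E; D; F; G/B] holding=-
pre[unstack(B, G)]: on(B,G) ok, clear(B) ok, handempty ok
all met → apply unstack(B, G)
after:  towers=[A; C/E; D; F; G] holding=B

towers=[A; C/E; D; F; G] holding=B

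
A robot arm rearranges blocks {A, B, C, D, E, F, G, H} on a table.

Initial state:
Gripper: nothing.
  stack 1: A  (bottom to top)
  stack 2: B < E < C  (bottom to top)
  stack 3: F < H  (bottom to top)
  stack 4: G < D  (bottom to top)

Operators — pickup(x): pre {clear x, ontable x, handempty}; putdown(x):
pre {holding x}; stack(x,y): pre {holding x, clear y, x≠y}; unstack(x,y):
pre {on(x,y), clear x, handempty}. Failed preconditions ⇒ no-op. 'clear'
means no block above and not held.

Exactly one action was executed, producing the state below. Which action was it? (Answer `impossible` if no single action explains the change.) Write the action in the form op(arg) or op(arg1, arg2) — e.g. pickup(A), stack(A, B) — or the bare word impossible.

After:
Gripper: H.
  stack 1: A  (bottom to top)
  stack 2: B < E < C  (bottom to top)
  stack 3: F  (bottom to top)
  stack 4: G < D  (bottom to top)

target: towers=[A; B/E/C; F; G/D] holding=H
         pickup(A) → towers=[B/E/C; F/H; G/D] holding=A
     unstack(H, F) → towers=[A; B/E/C; F; G/D] holding=H  ← match
     unstack(D, G) → towers=[A; B/E/C; F/H; G] holding=D
     unstack(C, E) → towers=[A; B/E; F/H; G/D] holding=C

unstack(H, F)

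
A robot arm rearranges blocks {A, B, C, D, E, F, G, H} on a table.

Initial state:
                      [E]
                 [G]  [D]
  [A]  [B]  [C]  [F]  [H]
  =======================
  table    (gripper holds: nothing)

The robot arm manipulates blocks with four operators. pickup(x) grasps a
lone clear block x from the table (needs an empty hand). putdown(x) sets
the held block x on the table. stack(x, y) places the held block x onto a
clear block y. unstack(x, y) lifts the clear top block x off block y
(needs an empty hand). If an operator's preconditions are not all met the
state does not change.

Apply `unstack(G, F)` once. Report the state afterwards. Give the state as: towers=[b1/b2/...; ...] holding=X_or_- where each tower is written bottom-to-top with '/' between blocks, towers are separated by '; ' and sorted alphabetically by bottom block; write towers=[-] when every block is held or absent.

before: towers=[A; B; C; F/G; H/D/E] holding=-
pre[unstack(G, F)]: on(G,F) yes, clear(G) yes, handempty yes
all met → apply unstack(G, F)
after:  towers=[A; B; C; F; H/D/E] holding=G

towers=[A; B; C; F; H/D/E] holding=G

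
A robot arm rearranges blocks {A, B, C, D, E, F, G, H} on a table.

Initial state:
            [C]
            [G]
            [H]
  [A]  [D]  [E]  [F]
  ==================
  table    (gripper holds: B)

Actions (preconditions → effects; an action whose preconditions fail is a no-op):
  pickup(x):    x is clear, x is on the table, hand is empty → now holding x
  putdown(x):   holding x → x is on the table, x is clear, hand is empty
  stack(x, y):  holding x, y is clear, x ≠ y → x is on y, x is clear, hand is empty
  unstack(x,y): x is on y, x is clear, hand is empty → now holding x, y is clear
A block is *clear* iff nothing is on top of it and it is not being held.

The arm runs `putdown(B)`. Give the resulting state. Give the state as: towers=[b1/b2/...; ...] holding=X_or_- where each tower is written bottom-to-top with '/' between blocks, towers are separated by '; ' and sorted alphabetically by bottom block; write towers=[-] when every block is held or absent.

towers=[A; B; D; E/H/G/C; F] holding=-

before: towers=[A; D; E/H/G/C; F] holding=B
pre[putdown(B)]: holding(B) ✓
all met → apply putdown(B)
after:  towers=[A; B; D; E/H/G/C; F] holding=-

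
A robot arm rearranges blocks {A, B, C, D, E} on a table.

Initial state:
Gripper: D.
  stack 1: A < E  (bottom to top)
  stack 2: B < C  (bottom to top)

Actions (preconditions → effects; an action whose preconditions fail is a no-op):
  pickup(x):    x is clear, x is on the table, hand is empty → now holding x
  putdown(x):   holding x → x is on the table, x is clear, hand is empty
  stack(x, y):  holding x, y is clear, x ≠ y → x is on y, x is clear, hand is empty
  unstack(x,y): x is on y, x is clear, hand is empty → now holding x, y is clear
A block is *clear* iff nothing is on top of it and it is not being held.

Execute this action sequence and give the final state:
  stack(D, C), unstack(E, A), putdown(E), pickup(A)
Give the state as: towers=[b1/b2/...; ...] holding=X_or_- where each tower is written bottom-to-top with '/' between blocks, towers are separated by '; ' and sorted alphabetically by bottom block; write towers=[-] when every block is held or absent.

step 1 (stack(D, C)): towers=[A/E; B/C/D] holding=-
step 2 (unstack(E, A)): towers=[A; B/C/D] holding=E
step 3 (putdown(E)): towers=[A; B/C/D; E] holding=-
step 4 (pickup(A)): towers=[B/C/D; E] holding=A

towers=[B/C/D; E] holding=A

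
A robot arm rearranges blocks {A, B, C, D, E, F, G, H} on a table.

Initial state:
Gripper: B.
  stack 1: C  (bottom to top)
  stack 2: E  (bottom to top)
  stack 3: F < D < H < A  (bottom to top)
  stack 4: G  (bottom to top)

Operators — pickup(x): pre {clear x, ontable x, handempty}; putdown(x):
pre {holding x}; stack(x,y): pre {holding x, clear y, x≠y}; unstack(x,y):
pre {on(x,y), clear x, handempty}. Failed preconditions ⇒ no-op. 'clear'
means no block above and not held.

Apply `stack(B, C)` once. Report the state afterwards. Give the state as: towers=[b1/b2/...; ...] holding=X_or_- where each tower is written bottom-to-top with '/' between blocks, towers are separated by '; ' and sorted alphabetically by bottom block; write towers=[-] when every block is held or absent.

before: towers=[C; E; F/D/H/A; G] holding=B
pre[stack(B, C)]: holding(B) ✓, clear(C) ✓, B≠C ✓
all met → apply stack(B, C)
after:  towers=[C/B; E; F/D/H/A; G] holding=-

towers=[C/B; E; F/D/H/A; G] holding=-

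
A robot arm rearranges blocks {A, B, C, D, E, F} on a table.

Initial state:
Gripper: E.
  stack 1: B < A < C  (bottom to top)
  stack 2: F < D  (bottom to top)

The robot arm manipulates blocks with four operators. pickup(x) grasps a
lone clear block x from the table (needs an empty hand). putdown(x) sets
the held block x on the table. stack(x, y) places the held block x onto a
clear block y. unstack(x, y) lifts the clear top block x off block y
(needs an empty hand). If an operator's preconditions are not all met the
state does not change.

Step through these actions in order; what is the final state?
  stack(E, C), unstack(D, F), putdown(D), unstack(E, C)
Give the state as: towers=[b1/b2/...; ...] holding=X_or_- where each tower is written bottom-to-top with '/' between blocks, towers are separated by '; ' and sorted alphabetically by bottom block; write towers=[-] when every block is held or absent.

step 1 (stack(E, C)): towers=[B/A/C/E; F/D] holding=-
step 2 (unstack(D, F)): towers=[B/A/C/E; F] holding=D
step 3 (putdown(D)): towers=[B/A/C/E; D; F] holding=-
step 4 (unstack(E, C)): towers=[B/A/C; D; F] holding=E

towers=[B/A/C; D; F] holding=E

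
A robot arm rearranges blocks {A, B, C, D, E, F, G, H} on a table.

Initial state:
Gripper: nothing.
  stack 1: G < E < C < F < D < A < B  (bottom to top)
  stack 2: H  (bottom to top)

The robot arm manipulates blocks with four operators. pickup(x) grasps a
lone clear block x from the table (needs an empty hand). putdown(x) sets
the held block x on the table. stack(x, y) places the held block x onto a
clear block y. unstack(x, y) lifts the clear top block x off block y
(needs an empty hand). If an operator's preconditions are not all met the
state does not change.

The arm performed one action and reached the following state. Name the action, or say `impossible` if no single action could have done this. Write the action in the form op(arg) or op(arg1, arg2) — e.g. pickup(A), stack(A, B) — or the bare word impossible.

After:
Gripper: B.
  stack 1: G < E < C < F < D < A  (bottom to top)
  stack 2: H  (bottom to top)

unstack(B, A)

target: towers=[G/E/C/F/D/A; H] holding=B
         pickup(H) → towers=[G/E/C/F/D/A/B] holding=H
     unstack(B, A) → towers=[G/E/C/F/D/A; H] holding=B  ← match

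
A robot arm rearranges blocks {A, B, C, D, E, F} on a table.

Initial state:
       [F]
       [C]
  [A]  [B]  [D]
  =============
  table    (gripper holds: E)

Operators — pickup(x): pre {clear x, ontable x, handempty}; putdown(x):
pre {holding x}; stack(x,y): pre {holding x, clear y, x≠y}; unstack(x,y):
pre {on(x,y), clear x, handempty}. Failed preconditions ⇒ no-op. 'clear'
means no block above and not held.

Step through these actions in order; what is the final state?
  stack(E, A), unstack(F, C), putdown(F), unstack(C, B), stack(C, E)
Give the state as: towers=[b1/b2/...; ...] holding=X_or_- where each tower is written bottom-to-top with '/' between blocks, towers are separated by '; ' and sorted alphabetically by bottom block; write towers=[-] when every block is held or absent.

towers=[A/E/C; B; D; F] holding=-

step 1 (stack(E, A)): towers=[A/E; B/C/F; D] holding=-
step 2 (unstack(F, C)): towers=[A/E; B/C; D] holding=F
step 3 (putdown(F)): towers=[A/E; B/C; D; F] holding=-
step 4 (unstack(C, B)): towers=[A/E; B; D; F] holding=C
step 5 (stack(C, E)): towers=[A/E/C; B; D; F] holding=-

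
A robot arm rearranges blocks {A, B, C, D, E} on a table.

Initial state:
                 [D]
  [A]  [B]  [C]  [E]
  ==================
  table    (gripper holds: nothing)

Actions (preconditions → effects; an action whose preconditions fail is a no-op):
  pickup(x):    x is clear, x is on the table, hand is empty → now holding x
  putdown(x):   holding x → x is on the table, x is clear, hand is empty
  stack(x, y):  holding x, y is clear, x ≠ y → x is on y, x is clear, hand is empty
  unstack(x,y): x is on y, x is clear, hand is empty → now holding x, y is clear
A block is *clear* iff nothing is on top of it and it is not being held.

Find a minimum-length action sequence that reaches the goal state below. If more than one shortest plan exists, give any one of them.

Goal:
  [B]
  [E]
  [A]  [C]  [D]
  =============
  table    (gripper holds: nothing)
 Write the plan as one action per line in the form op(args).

step 1 (unstack(D, E)): towers=[A; B; C; E] holding=D
step 2 (putdown(D)): towers=[A; B; C; D; E] holding=-
step 3 (pickup(E)): towers=[A; B; C; D] holding=E
step 4 (stack(E, A)): towers=[A/E; B; C; D] holding=-
step 5 (pickup(B)): towers=[A/E; C; D] holding=B
step 6 (stack(B, E)): towers=[A/E/B; C; D] holding=-
goal check: towers=[A/E/B; C; D] holding=- — reached (length 6, optimal by BFS)

unstack(D, E)
putdown(D)
pickup(E)
stack(E, A)
pickup(B)
stack(B, E)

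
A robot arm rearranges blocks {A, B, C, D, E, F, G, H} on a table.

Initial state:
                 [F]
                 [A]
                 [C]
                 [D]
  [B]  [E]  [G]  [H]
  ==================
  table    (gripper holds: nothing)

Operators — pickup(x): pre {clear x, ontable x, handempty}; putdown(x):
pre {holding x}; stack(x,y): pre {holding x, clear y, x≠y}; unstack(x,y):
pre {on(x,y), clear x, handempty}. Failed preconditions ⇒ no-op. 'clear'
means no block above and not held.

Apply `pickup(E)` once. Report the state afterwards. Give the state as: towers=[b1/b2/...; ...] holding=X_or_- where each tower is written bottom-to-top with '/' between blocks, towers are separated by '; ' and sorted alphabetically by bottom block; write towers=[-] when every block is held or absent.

before: towers=[B; E; G; H/D/C/A/F] holding=-
pre[pickup(E)]: clear(E) ok, ontable(E) ok, handempty ok
all met → apply pickup(E)
after:  towers=[B; G; H/D/C/A/F] holding=E

towers=[B; G; H/D/C/A/F] holding=E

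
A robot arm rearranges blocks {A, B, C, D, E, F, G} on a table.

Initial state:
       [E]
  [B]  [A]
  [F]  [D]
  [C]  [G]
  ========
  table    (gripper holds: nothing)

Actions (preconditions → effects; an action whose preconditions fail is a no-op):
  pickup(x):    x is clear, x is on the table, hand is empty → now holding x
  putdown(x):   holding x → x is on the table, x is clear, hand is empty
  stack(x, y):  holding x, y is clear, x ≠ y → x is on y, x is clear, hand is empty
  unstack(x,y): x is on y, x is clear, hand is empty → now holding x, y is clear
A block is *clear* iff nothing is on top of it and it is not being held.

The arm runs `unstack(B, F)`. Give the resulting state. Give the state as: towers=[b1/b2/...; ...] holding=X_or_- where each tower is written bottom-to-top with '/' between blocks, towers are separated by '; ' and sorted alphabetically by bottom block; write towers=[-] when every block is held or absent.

towers=[C/F; G/D/A/E] holding=B

before: towers=[C/F/B; G/D/A/E] holding=-
pre[unstack(B, F)]: on(B,F) yes, clear(B) yes, handempty yes
all met → apply unstack(B, F)
after:  towers=[C/F; G/D/A/E] holding=B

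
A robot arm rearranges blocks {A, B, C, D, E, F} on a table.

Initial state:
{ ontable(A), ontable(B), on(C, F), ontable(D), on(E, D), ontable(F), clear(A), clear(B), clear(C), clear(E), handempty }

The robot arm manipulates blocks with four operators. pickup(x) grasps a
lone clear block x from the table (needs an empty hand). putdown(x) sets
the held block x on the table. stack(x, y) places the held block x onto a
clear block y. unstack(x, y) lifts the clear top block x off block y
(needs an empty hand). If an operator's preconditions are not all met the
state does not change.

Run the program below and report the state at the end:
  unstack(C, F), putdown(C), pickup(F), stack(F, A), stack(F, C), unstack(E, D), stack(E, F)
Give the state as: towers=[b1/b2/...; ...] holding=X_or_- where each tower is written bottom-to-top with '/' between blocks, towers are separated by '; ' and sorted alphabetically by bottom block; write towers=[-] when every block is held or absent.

step 1 (unstack(C, F)): towers=[A; B; D/E; F] holding=C
step 2 (putdown(C)): towers=[A; B; C; D/E; F] holding=-
step 3 (pickup(F)): towers=[A; B; C; D/E] holding=F
step 4 (stack(F, A)): towers=[A/F; B; C; D/E] holding=-
step 5 (stack(F, C)) [no-op]: towers=[A/F; B; C; D/E] holding=-
step 6 (unstack(E, D)): towers=[A/F; B; C; D] holding=E
step 7 (stack(E, F)): towers=[A/F/E; B; C; D] holding=-

towers=[A/F/E; B; C; D] holding=-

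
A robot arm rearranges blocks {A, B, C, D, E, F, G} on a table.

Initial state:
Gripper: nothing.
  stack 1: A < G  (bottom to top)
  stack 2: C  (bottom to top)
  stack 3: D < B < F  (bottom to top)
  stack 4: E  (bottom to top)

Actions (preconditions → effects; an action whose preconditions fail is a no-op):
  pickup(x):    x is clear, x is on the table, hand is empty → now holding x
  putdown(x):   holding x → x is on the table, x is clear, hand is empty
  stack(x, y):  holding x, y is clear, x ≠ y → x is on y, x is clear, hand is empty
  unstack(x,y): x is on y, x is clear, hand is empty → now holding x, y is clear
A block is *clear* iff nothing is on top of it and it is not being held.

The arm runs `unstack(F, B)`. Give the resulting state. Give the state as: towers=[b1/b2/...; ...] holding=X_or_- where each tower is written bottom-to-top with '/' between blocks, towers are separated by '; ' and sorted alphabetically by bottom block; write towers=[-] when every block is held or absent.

before: towers=[A/G; C; D/B/F; E] holding=-
pre[unstack(F, B)]: on(F,B) ✓, clear(F) ✓, handempty ✓
all met → apply unstack(F, B)
after:  towers=[A/G; C; D/B; E] holding=F

towers=[A/G; C; D/B; E] holding=F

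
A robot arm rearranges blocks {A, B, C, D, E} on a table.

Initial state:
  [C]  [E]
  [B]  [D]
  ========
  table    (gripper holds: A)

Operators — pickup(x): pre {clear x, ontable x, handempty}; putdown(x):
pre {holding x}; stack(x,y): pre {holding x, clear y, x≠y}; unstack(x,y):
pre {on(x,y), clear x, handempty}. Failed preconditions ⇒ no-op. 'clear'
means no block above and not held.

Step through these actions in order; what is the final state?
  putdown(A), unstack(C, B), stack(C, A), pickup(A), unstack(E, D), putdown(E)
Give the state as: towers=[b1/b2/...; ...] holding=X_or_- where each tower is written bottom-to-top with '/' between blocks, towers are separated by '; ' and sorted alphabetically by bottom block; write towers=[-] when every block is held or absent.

step 1 (putdown(A)): towers=[A; B/C; D/E] holding=-
step 2 (unstack(C, B)): towers=[A; B; D/E] holding=C
step 3 (stack(C, A)): towers=[A/C; B; D/E] holding=-
step 4 (pickup(A)) [no-op]: towers=[A/C; B; D/E] holding=-
step 5 (unstack(E, D)): towers=[A/C; B; D] holding=E
step 6 (putdown(E)): towers=[A/C; B; D; E] holding=-

towers=[A/C; B; D; E] holding=-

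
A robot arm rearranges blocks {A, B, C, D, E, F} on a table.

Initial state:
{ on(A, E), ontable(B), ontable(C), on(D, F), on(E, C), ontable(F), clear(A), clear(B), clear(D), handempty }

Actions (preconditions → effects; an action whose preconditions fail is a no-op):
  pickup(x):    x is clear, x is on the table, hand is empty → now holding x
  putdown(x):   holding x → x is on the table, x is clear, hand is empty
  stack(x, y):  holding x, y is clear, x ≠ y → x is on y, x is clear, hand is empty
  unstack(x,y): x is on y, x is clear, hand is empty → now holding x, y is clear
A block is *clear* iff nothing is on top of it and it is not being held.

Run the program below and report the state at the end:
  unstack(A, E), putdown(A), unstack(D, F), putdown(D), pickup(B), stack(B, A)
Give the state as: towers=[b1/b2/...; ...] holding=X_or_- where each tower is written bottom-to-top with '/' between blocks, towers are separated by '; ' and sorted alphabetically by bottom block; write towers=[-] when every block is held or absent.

towers=[A/B; C/E; D; F] holding=-

step 1 (unstack(A, E)): towers=[B; C/E; F/D] holding=A
step 2 (putdown(A)): towers=[A; B; C/E; F/D] holding=-
step 3 (unstack(D, F)): towers=[A; B; C/E; F] holding=D
step 4 (putdown(D)): towers=[A; B; C/E; D; F] holding=-
step 5 (pickup(B)): towers=[A; C/E; D; F] holding=B
step 6 (stack(B, A)): towers=[A/B; C/E; D; F] holding=-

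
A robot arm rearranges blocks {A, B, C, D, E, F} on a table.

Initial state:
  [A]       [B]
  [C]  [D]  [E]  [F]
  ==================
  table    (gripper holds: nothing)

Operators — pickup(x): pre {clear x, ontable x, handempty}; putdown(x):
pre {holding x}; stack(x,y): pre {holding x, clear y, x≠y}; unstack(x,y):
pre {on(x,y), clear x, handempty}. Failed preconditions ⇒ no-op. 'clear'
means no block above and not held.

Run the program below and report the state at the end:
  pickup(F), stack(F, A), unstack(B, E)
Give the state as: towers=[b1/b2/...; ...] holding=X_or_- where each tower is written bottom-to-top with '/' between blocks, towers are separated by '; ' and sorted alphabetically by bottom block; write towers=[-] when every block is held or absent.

towers=[C/A/F; D; E] holding=B

step 1 (pickup(F)): towers=[C/A; D; E/B] holding=F
step 2 (stack(F, A)): towers=[C/A/F; D; E/B] holding=-
step 3 (unstack(B, E)): towers=[C/A/F; D; E] holding=B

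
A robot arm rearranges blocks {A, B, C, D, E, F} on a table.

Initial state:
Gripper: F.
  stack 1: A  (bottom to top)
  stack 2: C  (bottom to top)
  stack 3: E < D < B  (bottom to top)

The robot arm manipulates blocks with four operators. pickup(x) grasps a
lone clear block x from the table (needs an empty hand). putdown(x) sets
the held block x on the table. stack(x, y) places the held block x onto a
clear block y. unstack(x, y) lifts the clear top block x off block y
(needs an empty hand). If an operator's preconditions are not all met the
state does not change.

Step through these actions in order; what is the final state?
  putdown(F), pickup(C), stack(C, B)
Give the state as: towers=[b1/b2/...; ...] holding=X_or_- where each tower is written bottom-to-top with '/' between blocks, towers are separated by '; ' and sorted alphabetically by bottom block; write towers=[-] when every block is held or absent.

towers=[A; E/D/B/C; F] holding=-

step 1 (putdown(F)): towers=[A; C; E/D/B; F] holding=-
step 2 (pickup(C)): towers=[A; E/D/B; F] holding=C
step 3 (stack(C, B)): towers=[A; E/D/B/C; F] holding=-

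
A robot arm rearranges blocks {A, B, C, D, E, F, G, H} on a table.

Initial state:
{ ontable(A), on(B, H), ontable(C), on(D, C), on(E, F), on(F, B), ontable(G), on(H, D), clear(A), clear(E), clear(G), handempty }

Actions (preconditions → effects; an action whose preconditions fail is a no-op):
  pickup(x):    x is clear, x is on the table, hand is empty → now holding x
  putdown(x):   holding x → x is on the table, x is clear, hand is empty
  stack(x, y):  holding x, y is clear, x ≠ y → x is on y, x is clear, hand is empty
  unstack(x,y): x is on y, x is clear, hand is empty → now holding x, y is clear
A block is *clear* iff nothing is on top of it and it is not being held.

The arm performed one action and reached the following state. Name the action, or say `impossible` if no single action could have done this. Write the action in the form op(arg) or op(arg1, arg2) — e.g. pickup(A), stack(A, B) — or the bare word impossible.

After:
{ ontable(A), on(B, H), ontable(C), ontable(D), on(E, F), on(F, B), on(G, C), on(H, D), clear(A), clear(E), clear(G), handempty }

target: towers=[A; C/G; D/H/B/F/E] holding=-
         pickup(G) → towers=[A; C/D/H/B/F/E] holding=G
         pickup(A) → towers=[C/D/H/B/F/E; G] holding=A
     unstack(E, F) → towers=[A; C/D/H/B/F; G] holding=E
none of the 3 applicable actions match → impossible

impossible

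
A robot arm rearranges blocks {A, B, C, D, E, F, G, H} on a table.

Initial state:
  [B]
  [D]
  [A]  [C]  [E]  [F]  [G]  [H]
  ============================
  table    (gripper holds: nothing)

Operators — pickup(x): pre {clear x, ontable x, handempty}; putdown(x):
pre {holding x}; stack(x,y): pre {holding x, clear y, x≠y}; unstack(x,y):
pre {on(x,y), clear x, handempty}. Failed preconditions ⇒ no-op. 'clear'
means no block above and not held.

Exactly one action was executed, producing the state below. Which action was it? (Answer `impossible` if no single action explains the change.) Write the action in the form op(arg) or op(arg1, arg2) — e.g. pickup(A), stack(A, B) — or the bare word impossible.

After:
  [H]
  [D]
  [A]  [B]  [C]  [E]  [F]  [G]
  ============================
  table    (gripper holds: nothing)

target: towers=[A/D/H; B; C; E; F; G] holding=-
         pickup(G) → towers=[A/D/B; C; E; F; H] holding=G
         pickup(E) → towers=[A/D/B; C; F; G; H] holding=E
         pickup(H) → towers=[A/D/B; C; E; F; G] holding=H
     unstack(B, D) → towers=[A/D; C; E; F; G; H] holding=B
         pickup(F) → towers=[A/D/B; C; E; G; H] holding=F
         pickup(C) → towers=[A/D/B; E; F; G; H] holding=C
none of the 6 applicable actions match → impossible

impossible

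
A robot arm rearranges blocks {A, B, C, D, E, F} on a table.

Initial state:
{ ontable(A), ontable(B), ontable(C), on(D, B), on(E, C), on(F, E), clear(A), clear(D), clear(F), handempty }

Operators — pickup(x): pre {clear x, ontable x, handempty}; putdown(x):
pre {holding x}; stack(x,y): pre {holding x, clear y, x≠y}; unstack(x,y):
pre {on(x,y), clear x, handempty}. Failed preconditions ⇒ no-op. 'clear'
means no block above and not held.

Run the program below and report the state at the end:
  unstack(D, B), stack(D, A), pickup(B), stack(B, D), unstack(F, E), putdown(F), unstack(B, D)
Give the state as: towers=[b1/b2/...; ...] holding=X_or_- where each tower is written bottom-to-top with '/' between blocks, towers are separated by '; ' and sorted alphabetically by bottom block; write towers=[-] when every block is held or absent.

step 1 (unstack(D, B)): towers=[A; B; C/E/F] holding=D
step 2 (stack(D, A)): towers=[A/D; B; C/E/F] holding=-
step 3 (pickup(B)): towers=[A/D; C/E/F] holding=B
step 4 (stack(B, D)): towers=[A/D/B; C/E/F] holding=-
step 5 (unstack(F, E)): towers=[A/D/B; C/E] holding=F
step 6 (putdown(F)): towers=[A/D/B; C/E; F] holding=-
step 7 (unstack(B, D)): towers=[A/D; C/E; F] holding=B

towers=[A/D; C/E; F] holding=B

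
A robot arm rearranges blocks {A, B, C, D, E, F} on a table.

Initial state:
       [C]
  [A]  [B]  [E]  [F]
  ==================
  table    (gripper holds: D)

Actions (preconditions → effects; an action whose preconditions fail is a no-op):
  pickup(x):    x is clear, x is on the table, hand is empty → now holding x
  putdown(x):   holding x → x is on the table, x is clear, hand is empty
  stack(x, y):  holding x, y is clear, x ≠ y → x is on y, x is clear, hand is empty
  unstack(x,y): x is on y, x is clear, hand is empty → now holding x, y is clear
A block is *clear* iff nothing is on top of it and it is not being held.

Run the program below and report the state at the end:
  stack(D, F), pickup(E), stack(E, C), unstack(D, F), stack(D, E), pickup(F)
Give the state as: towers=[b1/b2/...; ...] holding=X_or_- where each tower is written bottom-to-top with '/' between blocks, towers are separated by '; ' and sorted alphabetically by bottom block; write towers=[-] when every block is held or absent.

step 1 (stack(D, F)): towers=[A; B/C; E; F/D] holding=-
step 2 (pickup(E)): towers=[A; B/C; F/D] holding=E
step 3 (stack(E, C)): towers=[A; B/C/E; F/D] holding=-
step 4 (unstack(D, F)): towers=[A; B/C/E; F] holding=D
step 5 (stack(D, E)): towers=[A; B/C/E/D; F] holding=-
step 6 (pickup(F)): towers=[A; B/C/E/D] holding=F

towers=[A; B/C/E/D] holding=F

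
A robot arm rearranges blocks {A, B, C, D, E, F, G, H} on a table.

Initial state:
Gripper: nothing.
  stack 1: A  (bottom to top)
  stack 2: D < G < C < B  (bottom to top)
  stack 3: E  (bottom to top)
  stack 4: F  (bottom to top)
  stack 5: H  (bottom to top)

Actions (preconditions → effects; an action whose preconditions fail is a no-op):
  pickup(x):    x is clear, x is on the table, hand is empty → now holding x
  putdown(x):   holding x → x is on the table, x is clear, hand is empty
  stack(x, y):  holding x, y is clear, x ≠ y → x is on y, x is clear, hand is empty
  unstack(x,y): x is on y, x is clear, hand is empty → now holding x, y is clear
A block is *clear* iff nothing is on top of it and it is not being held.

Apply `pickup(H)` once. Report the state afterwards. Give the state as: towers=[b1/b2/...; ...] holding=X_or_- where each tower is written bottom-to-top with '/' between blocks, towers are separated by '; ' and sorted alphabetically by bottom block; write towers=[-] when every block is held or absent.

towers=[A; D/G/C/B; E; F] holding=H

before: towers=[A; D/G/C/B; E; F; H] holding=-
pre[pickup(H)]: clear(H) ok, ontable(H) ok, handempty ok
all met → apply pickup(H)
after:  towers=[A; D/G/C/B; E; F] holding=H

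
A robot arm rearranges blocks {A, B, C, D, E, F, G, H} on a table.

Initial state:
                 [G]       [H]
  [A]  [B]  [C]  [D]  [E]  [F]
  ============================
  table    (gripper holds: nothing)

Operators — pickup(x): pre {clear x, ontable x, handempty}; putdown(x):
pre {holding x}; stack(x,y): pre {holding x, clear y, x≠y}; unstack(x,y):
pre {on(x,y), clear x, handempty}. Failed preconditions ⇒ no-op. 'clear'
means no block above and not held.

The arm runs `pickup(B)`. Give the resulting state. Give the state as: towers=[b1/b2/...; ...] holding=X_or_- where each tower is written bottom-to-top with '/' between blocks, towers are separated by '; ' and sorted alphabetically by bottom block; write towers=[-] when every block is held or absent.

before: towers=[A; B; C; D/G; E; F/H] holding=-
pre[pickup(B)]: clear(B) ✓, ontable(B) ✓, handempty ✓
all met → apply pickup(B)
after:  towers=[A; C; D/G; E; F/H] holding=B

towers=[A; C; D/G; E; F/H] holding=B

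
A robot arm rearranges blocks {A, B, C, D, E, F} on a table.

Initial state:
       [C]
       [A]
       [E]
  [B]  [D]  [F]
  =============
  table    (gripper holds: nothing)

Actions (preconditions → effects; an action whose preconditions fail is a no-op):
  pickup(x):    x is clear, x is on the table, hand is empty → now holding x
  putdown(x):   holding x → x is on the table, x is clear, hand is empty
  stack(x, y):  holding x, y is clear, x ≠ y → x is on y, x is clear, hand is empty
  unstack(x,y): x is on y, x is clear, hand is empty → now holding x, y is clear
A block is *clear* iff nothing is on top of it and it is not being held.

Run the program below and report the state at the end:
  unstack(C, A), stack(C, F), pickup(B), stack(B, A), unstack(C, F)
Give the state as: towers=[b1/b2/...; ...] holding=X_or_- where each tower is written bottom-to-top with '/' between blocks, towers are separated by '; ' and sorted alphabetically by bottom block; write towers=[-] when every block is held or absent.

towers=[D/E/A/B; F] holding=C

step 1 (unstack(C, A)): towers=[B; D/E/A; F] holding=C
step 2 (stack(C, F)): towers=[B; D/E/A; F/C] holding=-
step 3 (pickup(B)): towers=[D/E/A; F/C] holding=B
step 4 (stack(B, A)): towers=[D/E/A/B; F/C] holding=-
step 5 (unstack(C, F)): towers=[D/E/A/B; F] holding=C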